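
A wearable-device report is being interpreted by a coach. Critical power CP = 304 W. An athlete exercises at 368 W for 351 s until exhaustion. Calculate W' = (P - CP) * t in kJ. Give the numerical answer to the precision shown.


P - CP = 368 - 304 = 64 W
W' = 64 * 351 = 22464 J
= 22464 / 1000 = 22.464 kJ

22.464 kJ


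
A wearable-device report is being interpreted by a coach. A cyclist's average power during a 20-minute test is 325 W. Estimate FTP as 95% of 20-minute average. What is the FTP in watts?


FTP = 20-min power * 0.95
= 325 * 0.95
= 308.75 W

308.75 W


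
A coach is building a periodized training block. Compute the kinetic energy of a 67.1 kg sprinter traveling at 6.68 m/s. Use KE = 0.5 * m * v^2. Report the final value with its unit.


Velocity squared = 44.6224
KE = 0.5 * 67.1 * 44.6224 = 1497.08 J

1497.08 J


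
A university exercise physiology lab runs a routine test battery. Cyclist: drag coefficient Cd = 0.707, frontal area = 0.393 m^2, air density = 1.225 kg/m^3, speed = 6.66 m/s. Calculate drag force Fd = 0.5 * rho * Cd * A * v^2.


v^2 = 6.66^2 = 44.3556
Fd = 0.5 * 1.225 * 0.707 * 0.393 * 44.3556
= 7.549 N

7.549 N


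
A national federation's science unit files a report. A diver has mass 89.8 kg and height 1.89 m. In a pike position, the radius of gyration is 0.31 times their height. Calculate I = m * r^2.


r = 0.31 * 1.89 = 0.5859 m
I = m * r^2 = 89.8 * 0.343279 = 30.826 kg*m^2

30.826 kg*m^2


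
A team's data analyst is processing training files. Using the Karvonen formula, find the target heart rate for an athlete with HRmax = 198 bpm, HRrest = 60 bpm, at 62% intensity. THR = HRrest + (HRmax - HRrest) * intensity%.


HRR = 198 - 60 = 138
THR = 60 + 138 * 0.62
= 60 + 85.56
= 145.56 bpm

145.56 bpm


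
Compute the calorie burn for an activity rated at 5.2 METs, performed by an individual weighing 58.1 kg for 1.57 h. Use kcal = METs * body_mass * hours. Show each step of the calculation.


Product of METs and mass = 5.2 * 58.1 = 302.12
Total kcal = 302.12 * 1.57 = 474.33 kcal

474.33 kcal


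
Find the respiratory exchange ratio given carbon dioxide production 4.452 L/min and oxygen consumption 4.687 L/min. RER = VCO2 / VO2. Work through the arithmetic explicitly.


VCO2 = 4.452 L/min
VO2 = 4.687 L/min
RER = 4.452 / 4.687 = 0.9499

0.9499


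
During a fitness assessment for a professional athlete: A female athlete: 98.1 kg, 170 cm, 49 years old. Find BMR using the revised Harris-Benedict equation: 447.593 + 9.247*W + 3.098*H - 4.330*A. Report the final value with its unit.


Intercept = 447.593
Weight contribution = 9.247 * 98.1 = 907.1307
Height contribution = 3.098 * 170 = 526.66
Age contribution = 4.33 * 49 = 212.17
BMR = 447.593 + 907.1307 + 526.66 - 212.17
= 1669.21 kcal/day

1669.21 kcal/day


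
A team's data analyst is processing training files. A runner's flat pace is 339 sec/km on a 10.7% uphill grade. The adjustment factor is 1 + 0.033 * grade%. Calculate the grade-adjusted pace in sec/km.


Factor = 1 + 0.033 * 10.7 = 1.3531
Adjusted pace = 339 * 1.3531
= 458.7 sec/km

458.7 s/km


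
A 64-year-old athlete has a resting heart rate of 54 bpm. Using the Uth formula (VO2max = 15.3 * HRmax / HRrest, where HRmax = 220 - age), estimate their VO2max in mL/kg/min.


HRmax = 220 - 64 = 156 bpm
Ratio = HRmax / HRrest = 156 / 54 = 2.8889
VO2max = 15.3 * 2.8889 = 44.2 mL/kg/min

44.2 mL/kg/min


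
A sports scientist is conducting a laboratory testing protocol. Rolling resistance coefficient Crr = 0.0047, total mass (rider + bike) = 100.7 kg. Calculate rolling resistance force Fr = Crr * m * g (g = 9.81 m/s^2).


Fr = Crr * m * g
= 0.0047 * 100.7 * 9.81
= 4.643 N

4.643 N


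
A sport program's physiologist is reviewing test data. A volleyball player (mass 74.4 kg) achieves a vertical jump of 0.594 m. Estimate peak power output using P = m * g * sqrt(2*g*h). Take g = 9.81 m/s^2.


2 * g * h = 2 * 9.81 * 0.594 = 11.65428
sqrt(11.65428) = 3.413837 m/s
P = 74.4 * 9.81 * 3.413837 = 2491.64 W

2491.64 W


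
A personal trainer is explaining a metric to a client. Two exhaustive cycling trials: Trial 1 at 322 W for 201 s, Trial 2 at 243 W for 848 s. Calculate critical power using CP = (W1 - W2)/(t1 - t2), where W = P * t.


W1 = 322 * 201 = 64722 J
W2 = 243 * 848 = 206064 J
CP = (64722 - 206064) / (201 - 848)
= -141342 / -647
= 218.46 W

218.46 W


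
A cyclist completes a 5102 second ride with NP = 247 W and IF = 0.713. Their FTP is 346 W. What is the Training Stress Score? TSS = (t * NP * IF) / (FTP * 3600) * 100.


t * NP * IF = 5102 * 247 * 0.713 = 898518.322
FTP * 3600 = 1245600
TSS = (898518.322 / 1245600) * 100 = 72.14

72.14 TSS


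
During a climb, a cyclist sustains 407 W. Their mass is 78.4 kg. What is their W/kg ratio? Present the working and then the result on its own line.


Power-to-weight = 407 W / 78.4 kg
= 5.191 W/kg

5.191 W/kg


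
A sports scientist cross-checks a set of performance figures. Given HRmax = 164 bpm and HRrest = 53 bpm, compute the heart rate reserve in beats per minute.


Heart rate reserve = maximum HR minus resting HR
HRR = 164 - 53 = 111 bpm

111 bpm


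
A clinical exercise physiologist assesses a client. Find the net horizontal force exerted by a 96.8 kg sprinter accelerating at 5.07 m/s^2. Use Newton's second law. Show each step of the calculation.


Newton's second law: F = m * a
F = 96.8 * 5.07 = 490.78 N

490.78 N


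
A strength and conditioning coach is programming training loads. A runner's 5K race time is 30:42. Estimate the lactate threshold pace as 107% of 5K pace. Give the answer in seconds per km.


Total race time = 30*60 + 42 = 1842 seconds
5K pace = 1842 / 5 = 368.4 sec/km
LT pace = 368.4 * 1.07 = 394.19 sec/km

394.19 s/km


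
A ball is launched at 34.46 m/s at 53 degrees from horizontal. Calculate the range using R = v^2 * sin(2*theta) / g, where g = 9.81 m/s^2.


sin(2 * 53) = sin(106) = 0.961262
v^2 = 34.46^2 = 1187.4916
R = 1187.4916 * 0.961262 / 9.81
= 116.36 m

116.36 m


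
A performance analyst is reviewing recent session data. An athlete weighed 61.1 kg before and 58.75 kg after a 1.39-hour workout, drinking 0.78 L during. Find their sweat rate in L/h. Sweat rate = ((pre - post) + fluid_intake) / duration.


Body mass change = 2.35 kg
Total sweat loss = 2.35 + 0.78 = 3.13 L
Rate = 3.13 / 1.39 = 2.252 L/h

2.252 L/h


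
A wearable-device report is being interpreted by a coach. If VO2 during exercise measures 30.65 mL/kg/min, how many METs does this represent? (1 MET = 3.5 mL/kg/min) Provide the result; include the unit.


METs = VO2 / 3.5 = 30.65 / 3.5 = 8.76

8.76 METs


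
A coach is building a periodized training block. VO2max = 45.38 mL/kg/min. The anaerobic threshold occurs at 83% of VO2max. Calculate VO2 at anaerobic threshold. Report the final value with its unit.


AT fraction = 83 / 100 = 0.83
AT VO2 = 45.38 * 0.83
= 37.67 mL/kg/min

37.67 mL/kg/min


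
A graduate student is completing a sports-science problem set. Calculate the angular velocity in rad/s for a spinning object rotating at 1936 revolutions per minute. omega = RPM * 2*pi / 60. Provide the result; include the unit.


omega = RPM * 2*pi / 60
= 1936 * 6.28318531 / 60
= 202.737 rad/s

202.737 rad/s


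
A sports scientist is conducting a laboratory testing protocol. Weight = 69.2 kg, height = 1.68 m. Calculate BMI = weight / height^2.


height^2 = 1.68^2 = 2.8224
BMI = 69.2 / 2.8224 = 24.52 kg/m^2

24.52 kg/m^2


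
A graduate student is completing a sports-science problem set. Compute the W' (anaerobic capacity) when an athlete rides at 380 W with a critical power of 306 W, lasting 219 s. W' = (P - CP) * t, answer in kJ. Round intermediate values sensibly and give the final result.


Above-CP power = 74 W
Duration = 219 s
W' = 74 * 219 = 16206 J
Convert: 16206 / 1000 = 16.206 kJ

16.206 kJ


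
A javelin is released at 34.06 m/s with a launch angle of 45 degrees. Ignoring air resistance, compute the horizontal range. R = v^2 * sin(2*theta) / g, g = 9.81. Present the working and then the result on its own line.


Launch speed squared = 1160.0836
sin(2 * 45 deg) = 1.0
Range = 1160.0836 * 1.0 / 9.81
= 118.255 m

118.255 m


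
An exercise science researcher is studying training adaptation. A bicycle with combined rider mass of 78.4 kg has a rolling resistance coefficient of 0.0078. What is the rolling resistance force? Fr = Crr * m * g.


Fr = 0.0078 * 78.4 * 9.81
= 0.61152 * 9.81
= 5.999 N

5.999 N


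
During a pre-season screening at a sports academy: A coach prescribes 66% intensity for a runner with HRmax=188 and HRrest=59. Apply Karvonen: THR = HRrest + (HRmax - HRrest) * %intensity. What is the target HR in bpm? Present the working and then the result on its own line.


Heart rate reserve = 188 - 59 = 129
Intensity fraction = 66 / 100 = 0.66
THR = 59 + 129 * 0.66 = 144.14 bpm

144.14 bpm


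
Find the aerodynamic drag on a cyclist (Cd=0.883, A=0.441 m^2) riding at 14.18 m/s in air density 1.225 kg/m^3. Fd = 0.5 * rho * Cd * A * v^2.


Fd = 0.5 * 1.225 * 0.883 * 0.441 * 14.18^2
= 0.5 * 1.225 * 0.883 * 0.441 * 201.0724
= 47.958 N

47.958 N


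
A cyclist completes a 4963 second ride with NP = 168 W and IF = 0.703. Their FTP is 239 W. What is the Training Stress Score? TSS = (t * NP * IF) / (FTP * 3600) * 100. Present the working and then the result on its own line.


t * NP * IF = 4963 * 168 * 0.703 = 586150.152
FTP * 3600 = 860400
TSS = (586150.152 / 860400) * 100 = 68.13

68.13 TSS


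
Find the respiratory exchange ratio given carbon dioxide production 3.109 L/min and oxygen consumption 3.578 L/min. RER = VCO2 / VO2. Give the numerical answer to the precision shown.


VCO2 = 3.109 L/min
VO2 = 3.578 L/min
RER = 3.109 / 3.578 = 0.8689

0.8689


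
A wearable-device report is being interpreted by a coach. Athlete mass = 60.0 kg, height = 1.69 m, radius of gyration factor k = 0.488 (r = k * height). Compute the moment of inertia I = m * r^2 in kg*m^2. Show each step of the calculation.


r = k * height = 0.488 * 1.69 = 0.82472 m
r^2 = 0.82472^2 = 0.680163
I = 60.0 * 0.680163 = 40.81 kg*m^2

40.81 kg*m^2


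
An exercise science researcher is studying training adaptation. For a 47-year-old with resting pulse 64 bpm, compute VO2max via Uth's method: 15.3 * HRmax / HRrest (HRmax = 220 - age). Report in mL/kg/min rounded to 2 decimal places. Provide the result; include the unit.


Step 1: HRmax = 220 - 47 = 173 bpm
Step 2: Ratio = 173 / 64 = 2.7031
Step 3: VO2max = 15.3 * 2.7031 = 41.36 mL/kg/min

41.36 mL/kg/min


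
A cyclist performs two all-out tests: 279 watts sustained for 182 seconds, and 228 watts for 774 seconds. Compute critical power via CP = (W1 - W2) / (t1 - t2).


W1 = P1 * t1 = 279 * 182 = 50778 J
W2 = P2 * t2 = 228 * 774 = 176472 J
CP = (50778 - 176472) / (182 - 774)
= 212.32 W

212.32 W


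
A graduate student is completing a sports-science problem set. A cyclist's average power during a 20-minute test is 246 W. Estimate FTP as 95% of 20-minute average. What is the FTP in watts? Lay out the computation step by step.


FTP = 20-min power * 0.95
= 246 * 0.95
= 233.7 W

233.7 W


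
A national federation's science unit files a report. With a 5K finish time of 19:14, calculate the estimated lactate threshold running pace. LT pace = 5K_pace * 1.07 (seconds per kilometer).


Race duration = 1154 s for 5 km
Average pace = 1154 / 5 = 230.8 s/km
LT pace = 230.8 * 1.07
= 246.96 s/km

246.96 s/km


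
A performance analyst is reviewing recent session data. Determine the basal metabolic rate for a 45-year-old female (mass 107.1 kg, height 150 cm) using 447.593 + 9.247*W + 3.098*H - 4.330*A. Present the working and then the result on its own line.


BMR = 447.593 + 9.247*107.1 + 3.098*150 - 4.330*45
= 1707.8 kcal/day

1707.8 kcal/day


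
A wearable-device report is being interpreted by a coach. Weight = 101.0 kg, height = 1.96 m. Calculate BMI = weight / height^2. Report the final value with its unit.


height^2 = 1.96^2 = 3.8416
BMI = 101.0 / 3.8416 = 26.29 kg/m^2

26.29 kg/m^2


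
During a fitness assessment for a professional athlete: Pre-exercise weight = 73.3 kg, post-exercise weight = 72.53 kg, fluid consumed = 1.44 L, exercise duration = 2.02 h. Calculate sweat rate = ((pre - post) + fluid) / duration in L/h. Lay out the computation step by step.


Weight loss = 73.3 - 72.53 = 0.77 kg (approx L)
Total sweat = 0.77 + 1.44 = 2.21 L
Sweat rate = 2.21 / 2.02 = 1.094 L/h

1.094 L/h


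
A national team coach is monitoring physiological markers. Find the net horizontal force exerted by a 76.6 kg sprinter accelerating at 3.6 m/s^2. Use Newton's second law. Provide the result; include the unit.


Newton's second law: F = m * a
F = 76.6 * 3.6 = 275.76 N

275.76 N


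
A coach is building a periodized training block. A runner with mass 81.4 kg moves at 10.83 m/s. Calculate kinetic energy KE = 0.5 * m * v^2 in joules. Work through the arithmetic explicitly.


v^2 = 10.83^2 = 117.2889
KE = 0.5 * 81.4 * 117.2889
= 4773.66 J

4773.66 J


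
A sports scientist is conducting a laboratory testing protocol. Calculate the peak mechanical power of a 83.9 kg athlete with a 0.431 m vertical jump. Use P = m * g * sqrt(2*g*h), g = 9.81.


First, sqrt(2gh) = sqrt(2 * 9.81 * 0.431)
= sqrt(8.45622) = 2.907958 m/s
Power = 83.9 * 9.81 * 2.907958 = 2393.42 W

2393.42 W


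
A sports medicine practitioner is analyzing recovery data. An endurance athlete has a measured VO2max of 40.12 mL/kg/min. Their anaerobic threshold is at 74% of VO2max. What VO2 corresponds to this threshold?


Anaerobic threshold VO2 = VO2max * 74%
= 40.12 * 0.74
= 29.69 mL/kg/min

29.69 mL/kg/min


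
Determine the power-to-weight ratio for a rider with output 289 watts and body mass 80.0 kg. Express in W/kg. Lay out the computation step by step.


P/W = 289 / 80.0 = 3.613 W/kg

3.613 W/kg


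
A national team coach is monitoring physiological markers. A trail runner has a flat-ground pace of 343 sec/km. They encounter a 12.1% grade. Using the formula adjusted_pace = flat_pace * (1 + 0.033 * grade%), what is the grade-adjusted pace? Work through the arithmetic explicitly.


Grade factor = 1 + 0.033 * 12.1 = 1.3993
Adjusted = 343 * 1.3993 = 479.96 sec/km

479.96 s/km


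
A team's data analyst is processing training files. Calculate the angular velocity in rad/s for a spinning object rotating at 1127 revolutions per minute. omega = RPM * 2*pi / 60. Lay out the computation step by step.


omega = RPM * 2*pi / 60
= 1127 * 6.28318531 / 60
= 118.019 rad/s

118.019 rad/s


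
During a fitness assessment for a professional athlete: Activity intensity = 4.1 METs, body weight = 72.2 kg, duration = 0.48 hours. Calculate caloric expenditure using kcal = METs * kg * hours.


kcal = 4.1 * 72.2 * 0.48
= 296.02 * 0.48
= 142.09 kcal

142.09 kcal


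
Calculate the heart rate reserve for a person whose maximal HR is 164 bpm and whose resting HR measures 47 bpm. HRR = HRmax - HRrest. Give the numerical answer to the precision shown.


HRmax = 164 bpm
HRrest = 47 bpm
HRR = 164 - 47 = 117 bpm

117 bpm


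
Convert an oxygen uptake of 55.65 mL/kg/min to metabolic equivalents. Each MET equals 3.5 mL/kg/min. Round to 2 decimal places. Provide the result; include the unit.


One MET = 3.5 mL/kg/min
Number of METs = 55.65 / 3.5
= 15.9 METs

15.9 METs


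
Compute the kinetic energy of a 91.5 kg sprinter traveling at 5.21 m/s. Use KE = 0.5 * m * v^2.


Velocity squared = 27.1441
KE = 0.5 * 91.5 * 27.1441 = 1241.84 J

1241.84 J


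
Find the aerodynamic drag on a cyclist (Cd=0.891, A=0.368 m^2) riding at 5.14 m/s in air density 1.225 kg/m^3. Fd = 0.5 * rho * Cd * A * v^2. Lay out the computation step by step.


Fd = 0.5 * 1.225 * 0.891 * 0.368 * 5.14^2
= 0.5 * 1.225 * 0.891 * 0.368 * 26.4196
= 5.306 N

5.306 N


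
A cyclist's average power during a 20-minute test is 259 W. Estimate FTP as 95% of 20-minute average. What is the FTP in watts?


FTP = 20-min power * 0.95
= 259 * 0.95
= 246.05 W

246.05 W


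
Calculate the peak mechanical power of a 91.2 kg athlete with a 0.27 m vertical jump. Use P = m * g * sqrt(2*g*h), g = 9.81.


First, sqrt(2gh) = sqrt(2 * 9.81 * 0.27)
= sqrt(5.2974) = 2.301608 m/s
Power = 91.2 * 9.81 * 2.301608 = 2059.18 W

2059.18 W


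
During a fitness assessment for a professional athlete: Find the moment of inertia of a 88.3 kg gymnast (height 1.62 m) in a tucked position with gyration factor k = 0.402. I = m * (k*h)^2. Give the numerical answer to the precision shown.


Radius of gyration = 0.402 * 1.62 = 0.65124 m
I = 88.3 * 0.65124^2
= 88.3 * 0.424114
= 37.449 kg*m^2

37.449 kg*m^2


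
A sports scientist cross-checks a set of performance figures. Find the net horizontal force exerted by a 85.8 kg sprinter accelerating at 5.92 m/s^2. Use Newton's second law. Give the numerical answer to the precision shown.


Newton's second law: F = m * a
F = 85.8 * 5.92 = 507.94 N

507.94 N


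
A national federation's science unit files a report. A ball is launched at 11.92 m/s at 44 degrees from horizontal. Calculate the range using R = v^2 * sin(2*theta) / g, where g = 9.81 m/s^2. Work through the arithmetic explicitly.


sin(2 * 44) = sin(88) = 0.999391
v^2 = 11.92^2 = 142.0864
R = 142.0864 * 0.999391 / 9.81
= 14.475 m

14.475 m


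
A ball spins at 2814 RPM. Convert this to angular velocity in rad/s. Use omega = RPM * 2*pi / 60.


omega = 2814 * 2 * pi / 60
= 2814 * 6.28318531 / 60
= 17680.883 / 60
= 294.681 rad/s

294.681 rad/s


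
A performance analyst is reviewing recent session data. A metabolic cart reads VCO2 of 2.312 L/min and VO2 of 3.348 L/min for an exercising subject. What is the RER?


RER = VCO2 / VO2 = 2.312 / 3.348 = 0.6906

0.6906


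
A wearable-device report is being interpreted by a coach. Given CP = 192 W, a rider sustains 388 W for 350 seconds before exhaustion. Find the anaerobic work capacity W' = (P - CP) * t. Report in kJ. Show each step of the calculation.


Excess power = 388 - 192 = 196 W
Work above CP = 196 * 350 = 68600 J
W' = 68.6 kJ

68.6 kJ


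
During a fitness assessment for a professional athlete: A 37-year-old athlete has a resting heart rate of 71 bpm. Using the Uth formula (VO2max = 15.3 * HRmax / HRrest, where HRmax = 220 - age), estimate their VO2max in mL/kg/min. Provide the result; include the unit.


HRmax = 220 - 37 = 183 bpm
Ratio = HRmax / HRrest = 183 / 71 = 2.5775
VO2max = 15.3 * 2.5775 = 39.44 mL/kg/min

39.44 mL/kg/min


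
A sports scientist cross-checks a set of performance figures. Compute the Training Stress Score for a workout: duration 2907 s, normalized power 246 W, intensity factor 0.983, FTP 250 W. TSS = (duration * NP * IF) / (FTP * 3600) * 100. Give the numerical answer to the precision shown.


Product = 2907 * 246 * 0.983 = 702964.926
Base = 250 * 3600 = 900000
TSS = 702964.926 / 900000 * 100 = 78.11

78.11 TSS


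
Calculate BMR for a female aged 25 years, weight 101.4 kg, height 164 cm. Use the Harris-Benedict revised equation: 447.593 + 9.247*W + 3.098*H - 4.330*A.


Substituting values:
W term = 9.247 * 101.4 = 937.6458
H term = 3.098 * 164 = 508.072
A term = 4.330 * 25 = 108.25
BMR = 1785.06 kcal/day

1785.06 kcal/day


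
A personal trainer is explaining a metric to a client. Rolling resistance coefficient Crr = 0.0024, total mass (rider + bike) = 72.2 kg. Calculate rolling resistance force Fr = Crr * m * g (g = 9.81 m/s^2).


Fr = Crr * m * g
= 0.0024 * 72.2 * 9.81
= 1.7 N

1.7 N


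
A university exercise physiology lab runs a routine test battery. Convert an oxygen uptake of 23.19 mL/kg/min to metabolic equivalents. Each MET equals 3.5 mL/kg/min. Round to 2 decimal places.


One MET = 3.5 mL/kg/min
Number of METs = 23.19 / 3.5
= 6.63 METs

6.63 METs


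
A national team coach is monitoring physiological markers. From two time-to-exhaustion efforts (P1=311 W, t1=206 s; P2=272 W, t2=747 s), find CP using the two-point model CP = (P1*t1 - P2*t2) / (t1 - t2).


Work in trial 1 = 64066 J
Work in trial 2 = 203184 J
Delta work = -139118 J
Delta time = -541 s
CP = -139118 / -541 = 257.15 W

257.15 W


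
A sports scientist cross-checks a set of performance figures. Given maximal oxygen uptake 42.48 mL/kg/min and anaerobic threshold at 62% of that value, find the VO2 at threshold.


Percentage as decimal = 0.62
VO2 at AT = 42.48 * 0.62 = 26.34 mL/kg/min

26.34 mL/kg/min


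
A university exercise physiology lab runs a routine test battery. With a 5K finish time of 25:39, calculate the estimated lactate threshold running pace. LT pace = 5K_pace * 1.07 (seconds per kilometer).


Race duration = 1539 s for 5 km
Average pace = 1539 / 5 = 307.8 s/km
LT pace = 307.8 * 1.07
= 329.35 s/km

329.35 s/km


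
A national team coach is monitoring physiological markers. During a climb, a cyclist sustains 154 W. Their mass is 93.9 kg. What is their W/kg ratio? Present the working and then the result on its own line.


Power-to-weight = 154 W / 93.9 kg
= 1.64 W/kg

1.64 W/kg


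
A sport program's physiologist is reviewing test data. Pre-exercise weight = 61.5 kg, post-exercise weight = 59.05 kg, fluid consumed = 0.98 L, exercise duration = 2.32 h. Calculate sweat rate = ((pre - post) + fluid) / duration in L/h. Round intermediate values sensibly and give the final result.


Weight loss = 61.5 - 59.05 = 2.45 kg (approx L)
Total sweat = 2.45 + 0.98 = 3.43 L
Sweat rate = 3.43 / 2.32 = 1.478 L/h

1.478 L/h


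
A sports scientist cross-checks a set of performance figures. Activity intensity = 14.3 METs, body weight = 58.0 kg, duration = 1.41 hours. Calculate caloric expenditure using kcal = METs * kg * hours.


kcal = 14.3 * 58.0 * 1.41
= 829.4 * 1.41
= 1169.45 kcal

1169.45 kcal


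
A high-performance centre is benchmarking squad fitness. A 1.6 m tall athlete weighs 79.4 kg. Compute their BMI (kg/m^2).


height^2 = 2.56 m^2
BMI = 79.4 / 2.56 = 31.02 kg/m^2

31.02 kg/m^2


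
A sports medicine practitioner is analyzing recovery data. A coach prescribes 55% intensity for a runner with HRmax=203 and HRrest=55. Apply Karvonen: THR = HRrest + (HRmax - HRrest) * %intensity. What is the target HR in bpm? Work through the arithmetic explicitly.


Heart rate reserve = 203 - 55 = 148
Intensity fraction = 55 / 100 = 0.55
THR = 55 + 148 * 0.55 = 136.4 bpm

136.4 bpm


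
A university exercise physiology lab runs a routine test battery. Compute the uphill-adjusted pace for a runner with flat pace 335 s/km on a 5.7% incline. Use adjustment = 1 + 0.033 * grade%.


Adjustment factor = 1 + 0.033 * 5.7 = 1.1881
Grade-adjusted pace = 335 * 1.1881 = 398.01 s/km

398.01 s/km


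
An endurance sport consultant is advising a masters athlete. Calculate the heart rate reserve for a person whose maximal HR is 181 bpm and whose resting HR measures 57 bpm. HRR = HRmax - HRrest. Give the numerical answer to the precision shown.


HRmax = 181 bpm
HRrest = 57 bpm
HRR = 181 - 57 = 124 bpm

124 bpm


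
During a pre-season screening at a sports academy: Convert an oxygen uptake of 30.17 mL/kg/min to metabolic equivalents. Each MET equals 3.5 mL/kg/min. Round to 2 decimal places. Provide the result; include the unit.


One MET = 3.5 mL/kg/min
Number of METs = 30.17 / 3.5
= 8.62 METs

8.62 METs


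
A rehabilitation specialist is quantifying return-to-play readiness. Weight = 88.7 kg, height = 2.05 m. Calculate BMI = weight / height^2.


height^2 = 2.05^2 = 4.2025
BMI = 88.7 / 4.2025 = 21.11 kg/m^2

21.11 kg/m^2


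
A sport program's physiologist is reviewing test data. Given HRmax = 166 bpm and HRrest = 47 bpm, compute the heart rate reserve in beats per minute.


Heart rate reserve = maximum HR minus resting HR
HRR = 166 - 47 = 119 bpm

119 bpm


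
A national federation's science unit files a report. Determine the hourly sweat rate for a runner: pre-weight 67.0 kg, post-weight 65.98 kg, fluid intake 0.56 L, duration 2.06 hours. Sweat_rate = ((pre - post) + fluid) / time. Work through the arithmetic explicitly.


Mass lost = 67.0 - 65.98 = 1.02 kg
Add fluid consumed: 1.02 + 0.56 = 1.58 L total sweat
Sweat rate = 1.58 / 2.06 = 0.767 L/h

0.767 L/h


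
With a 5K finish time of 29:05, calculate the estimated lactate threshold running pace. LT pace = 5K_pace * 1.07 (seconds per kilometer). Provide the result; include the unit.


Race duration = 1745 s for 5 km
Average pace = 1745 / 5 = 349.0 s/km
LT pace = 349.0 * 1.07
= 373.43 s/km

373.43 s/km


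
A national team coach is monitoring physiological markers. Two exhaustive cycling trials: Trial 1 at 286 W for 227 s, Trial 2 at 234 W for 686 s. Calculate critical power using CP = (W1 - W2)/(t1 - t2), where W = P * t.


W1 = 286 * 227 = 64922 J
W2 = 234 * 686 = 160524 J
CP = (64922 - 160524) / (227 - 686)
= -95602 / -459
= 208.28 W

208.28 W


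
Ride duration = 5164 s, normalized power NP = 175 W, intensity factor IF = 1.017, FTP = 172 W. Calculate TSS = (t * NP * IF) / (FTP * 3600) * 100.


Numerator = 5164 * 175 * 1.017 = 919062.9
Denominator = 172 * 3600 = 619200
TSS = 919062.9 / 619200 * 100
= 148.43

148.43 TSS


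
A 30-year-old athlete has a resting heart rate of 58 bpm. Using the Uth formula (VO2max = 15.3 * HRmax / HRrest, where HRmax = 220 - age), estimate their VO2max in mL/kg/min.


HRmax = 220 - 30 = 190 bpm
Ratio = HRmax / HRrest = 190 / 58 = 3.2759
VO2max = 15.3 * 3.2759 = 50.12 mL/kg/min

50.12 mL/kg/min


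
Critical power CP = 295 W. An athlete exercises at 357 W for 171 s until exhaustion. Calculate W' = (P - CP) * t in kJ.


P - CP = 357 - 295 = 62 W
W' = 62 * 171 = 10602 J
= 10602 / 1000 = 10.602 kJ

10.602 kJ


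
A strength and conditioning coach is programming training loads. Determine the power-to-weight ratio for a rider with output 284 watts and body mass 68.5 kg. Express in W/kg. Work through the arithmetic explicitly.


P/W = 284 / 68.5 = 4.146 W/kg

4.146 W/kg


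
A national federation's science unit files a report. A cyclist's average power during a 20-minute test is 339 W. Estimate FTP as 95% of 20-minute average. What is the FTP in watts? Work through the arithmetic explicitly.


FTP = 20-min power * 0.95
= 339 * 0.95
= 322.05 W

322.05 W


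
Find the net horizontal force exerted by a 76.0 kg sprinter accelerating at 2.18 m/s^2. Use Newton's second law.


Newton's second law: F = m * a
F = 76.0 * 2.18 = 165.68 N

165.68 N


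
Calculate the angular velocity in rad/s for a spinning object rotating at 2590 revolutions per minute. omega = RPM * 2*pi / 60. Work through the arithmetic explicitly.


omega = RPM * 2*pi / 60
= 2590 * 6.28318531 / 60
= 271.224 rad/s

271.224 rad/s


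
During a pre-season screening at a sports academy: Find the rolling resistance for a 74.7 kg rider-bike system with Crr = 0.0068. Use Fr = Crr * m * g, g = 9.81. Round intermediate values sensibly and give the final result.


m * g = 74.7 * 9.81 = 732.807 N
Fr = 0.0068 * 732.807 = 4.983 N

4.983 N


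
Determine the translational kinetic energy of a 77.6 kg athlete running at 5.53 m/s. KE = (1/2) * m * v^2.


KE = 0.5 * m * v^2
= 0.5 * 77.6 * 5.53^2
= 0.5 * 77.6 * 30.5809
= 1186.54 J

1186.54 J


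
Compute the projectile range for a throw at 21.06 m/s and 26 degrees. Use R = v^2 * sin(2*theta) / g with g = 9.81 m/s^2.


Two times the angle = 52 degrees
sin(52) = 0.788011
R = 443.5236 * 0.788011 / 9.81 = 35.627 m

35.627 m


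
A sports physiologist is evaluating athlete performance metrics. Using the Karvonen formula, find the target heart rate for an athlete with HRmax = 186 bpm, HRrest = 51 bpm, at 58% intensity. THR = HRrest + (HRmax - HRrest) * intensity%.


HRR = 186 - 51 = 135
THR = 51 + 135 * 0.58
= 51 + 78.3
= 129.3 bpm

129.3 bpm


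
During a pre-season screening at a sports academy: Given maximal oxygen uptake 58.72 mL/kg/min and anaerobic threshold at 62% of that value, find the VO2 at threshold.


Percentage as decimal = 0.62
VO2 at AT = 58.72 * 0.62 = 36.41 mL/kg/min

36.41 mL/kg/min


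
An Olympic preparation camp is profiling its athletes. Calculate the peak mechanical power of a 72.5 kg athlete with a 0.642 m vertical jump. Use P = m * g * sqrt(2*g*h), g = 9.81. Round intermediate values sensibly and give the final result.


First, sqrt(2gh) = sqrt(2 * 9.81 * 0.642)
= sqrt(12.59604) = 3.54909 m/s
Power = 72.5 * 9.81 * 3.54909 = 2524.2 W

2524.2 W


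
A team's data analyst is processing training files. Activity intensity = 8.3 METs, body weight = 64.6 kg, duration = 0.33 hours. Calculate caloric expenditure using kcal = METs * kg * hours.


kcal = 8.3 * 64.6 * 0.33
= 536.18 * 0.33
= 176.94 kcal

176.94 kcal


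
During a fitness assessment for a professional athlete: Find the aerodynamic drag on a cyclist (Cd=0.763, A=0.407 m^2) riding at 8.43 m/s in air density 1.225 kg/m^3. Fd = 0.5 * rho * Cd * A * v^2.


Fd = 0.5 * 1.225 * 0.763 * 0.407 * 8.43^2
= 0.5 * 1.225 * 0.763 * 0.407 * 71.0649
= 13.517 N

13.517 N


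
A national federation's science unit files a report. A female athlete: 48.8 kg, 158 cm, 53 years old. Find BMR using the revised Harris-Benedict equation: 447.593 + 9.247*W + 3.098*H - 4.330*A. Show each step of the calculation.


Intercept = 447.593
Weight contribution = 9.247 * 48.8 = 451.2536
Height contribution = 3.098 * 158 = 489.484
Age contribution = 4.33 * 53 = 229.49
BMR = 447.593 + 451.2536 + 489.484 - 229.49
= 1158.84 kcal/day

1158.84 kcal/day


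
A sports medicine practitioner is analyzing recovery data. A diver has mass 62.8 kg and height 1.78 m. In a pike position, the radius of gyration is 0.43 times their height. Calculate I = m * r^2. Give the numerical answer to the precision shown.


r = 0.43 * 1.78 = 0.7654 m
I = m * r^2 = 62.8 * 0.585837 = 36.791 kg*m^2

36.791 kg*m^2


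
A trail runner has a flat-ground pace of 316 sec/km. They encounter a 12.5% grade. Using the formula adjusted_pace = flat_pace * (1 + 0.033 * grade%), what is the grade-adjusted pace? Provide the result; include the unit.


Grade factor = 1 + 0.033 * 12.5 = 1.4125
Adjusted = 316 * 1.4125 = 446.35 sec/km

446.35 s/km


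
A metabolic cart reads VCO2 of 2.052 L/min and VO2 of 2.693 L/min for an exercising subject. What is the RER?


RER = VCO2 / VO2 = 2.052 / 2.693 = 0.762

0.762


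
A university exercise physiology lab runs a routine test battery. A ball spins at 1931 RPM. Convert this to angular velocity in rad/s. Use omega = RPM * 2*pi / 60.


omega = 1931 * 2 * pi / 60
= 1931 * 6.28318531 / 60
= 12132.831 / 60
= 202.214 rad/s

202.214 rad/s


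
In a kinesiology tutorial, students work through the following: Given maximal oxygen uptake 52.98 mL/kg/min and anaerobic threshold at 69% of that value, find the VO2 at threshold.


Percentage as decimal = 0.69
VO2 at AT = 52.98 * 0.69 = 36.56 mL/kg/min

36.56 mL/kg/min


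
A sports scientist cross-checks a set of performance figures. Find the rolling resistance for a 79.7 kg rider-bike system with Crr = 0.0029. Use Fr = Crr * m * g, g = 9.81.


m * g = 79.7 * 9.81 = 781.857 N
Fr = 0.0029 * 781.857 = 2.267 N

2.267 N


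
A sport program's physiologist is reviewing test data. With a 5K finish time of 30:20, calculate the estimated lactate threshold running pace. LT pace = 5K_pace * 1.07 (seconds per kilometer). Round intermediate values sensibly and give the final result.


Race duration = 1820 s for 5 km
Average pace = 1820 / 5 = 364.0 s/km
LT pace = 364.0 * 1.07
= 389.48 s/km

389.48 s/km


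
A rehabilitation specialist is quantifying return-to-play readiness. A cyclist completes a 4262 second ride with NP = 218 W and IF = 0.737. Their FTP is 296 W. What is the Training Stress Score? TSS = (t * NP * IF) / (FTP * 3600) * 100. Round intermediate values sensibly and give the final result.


t * NP * IF = 4262 * 218 * 0.737 = 684758.492
FTP * 3600 = 1065600
TSS = (684758.492 / 1065600) * 100 = 64.26

64.26 TSS


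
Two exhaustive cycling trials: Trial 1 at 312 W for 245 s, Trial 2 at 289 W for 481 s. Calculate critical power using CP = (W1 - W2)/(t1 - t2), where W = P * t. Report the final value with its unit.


W1 = 312 * 245 = 76440 J
W2 = 289 * 481 = 139009 J
CP = (76440 - 139009) / (245 - 481)
= -62569 / -236
= 265.12 W

265.12 W


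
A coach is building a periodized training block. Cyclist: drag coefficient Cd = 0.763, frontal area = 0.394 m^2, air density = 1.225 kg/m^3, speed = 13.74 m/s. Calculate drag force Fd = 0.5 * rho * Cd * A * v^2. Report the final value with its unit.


v^2 = 13.74^2 = 188.7876
Fd = 0.5 * 1.225 * 0.763 * 0.394 * 188.7876
= 34.762 N

34.762 N


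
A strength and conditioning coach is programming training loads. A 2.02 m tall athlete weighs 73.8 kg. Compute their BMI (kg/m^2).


height^2 = 4.0804 m^2
BMI = 73.8 / 4.0804 = 18.09 kg/m^2

18.09 kg/m^2


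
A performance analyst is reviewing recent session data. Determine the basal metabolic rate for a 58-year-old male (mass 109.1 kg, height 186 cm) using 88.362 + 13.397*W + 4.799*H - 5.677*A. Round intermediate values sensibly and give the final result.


BMR = 88.362 + 13.397*109.1 + 4.799*186 - 5.677*58
= 2113.32 kcal/day

2113.32 kcal/day


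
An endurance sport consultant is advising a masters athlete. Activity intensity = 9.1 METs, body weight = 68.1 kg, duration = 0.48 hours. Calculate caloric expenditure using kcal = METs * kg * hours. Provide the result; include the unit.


kcal = 9.1 * 68.1 * 0.48
= 619.71 * 0.48
= 297.46 kcal

297.46 kcal


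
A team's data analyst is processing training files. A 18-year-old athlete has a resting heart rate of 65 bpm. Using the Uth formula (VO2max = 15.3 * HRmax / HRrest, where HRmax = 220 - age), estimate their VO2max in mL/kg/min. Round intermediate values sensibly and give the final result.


HRmax = 220 - 18 = 202 bpm
Ratio = HRmax / HRrest = 202 / 65 = 3.1077
VO2max = 15.3 * 3.1077 = 47.55 mL/kg/min

47.55 mL/kg/min


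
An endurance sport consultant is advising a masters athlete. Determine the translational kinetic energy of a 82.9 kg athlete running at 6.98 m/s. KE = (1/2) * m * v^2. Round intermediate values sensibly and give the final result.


KE = 0.5 * m * v^2
= 0.5 * 82.9 * 6.98^2
= 0.5 * 82.9 * 48.7204
= 2019.46 J

2019.46 J


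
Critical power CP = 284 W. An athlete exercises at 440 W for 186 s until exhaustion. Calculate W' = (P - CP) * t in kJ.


P - CP = 440 - 284 = 156 W
W' = 156 * 186 = 29016 J
= 29016 / 1000 = 29.016 kJ

29.016 kJ


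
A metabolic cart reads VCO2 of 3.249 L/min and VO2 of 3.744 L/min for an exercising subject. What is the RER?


RER = VCO2 / VO2 = 3.249 / 3.744 = 0.8678

0.8678


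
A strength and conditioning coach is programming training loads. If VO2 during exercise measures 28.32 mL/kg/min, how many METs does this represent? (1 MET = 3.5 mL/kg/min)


METs = VO2 / 3.5 = 28.32 / 3.5 = 8.09

8.09 METs


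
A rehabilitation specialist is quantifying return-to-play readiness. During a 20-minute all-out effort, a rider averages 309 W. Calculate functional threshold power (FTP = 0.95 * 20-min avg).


FTP = 0.95 * 309
= 293.55 W

293.55 W


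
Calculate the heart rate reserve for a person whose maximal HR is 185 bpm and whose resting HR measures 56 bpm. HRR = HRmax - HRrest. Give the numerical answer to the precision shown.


HRmax = 185 bpm
HRrest = 56 bpm
HRR = 185 - 56 = 129 bpm

129 bpm


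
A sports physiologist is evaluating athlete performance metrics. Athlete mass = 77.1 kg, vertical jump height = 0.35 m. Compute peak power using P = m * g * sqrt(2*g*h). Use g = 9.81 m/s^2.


sqrt(2 * 9.81 * 0.35) = sqrt(6.867) = 2.620496 m/s
P = 77.1 * 9.81 * 2.620496
= 1982.01 W

1982.01 W


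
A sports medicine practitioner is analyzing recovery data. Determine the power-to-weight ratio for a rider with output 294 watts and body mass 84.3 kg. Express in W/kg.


P/W = 294 / 84.3 = 3.488 W/kg

3.488 W/kg


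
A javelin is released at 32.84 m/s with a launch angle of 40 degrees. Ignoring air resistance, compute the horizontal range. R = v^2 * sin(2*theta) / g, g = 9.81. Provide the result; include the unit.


Launch speed squared = 1078.4656
sin(2 * 40 deg) = 0.984808
Range = 1078.4656 * 0.984808 / 9.81
= 108.265 m

108.265 m


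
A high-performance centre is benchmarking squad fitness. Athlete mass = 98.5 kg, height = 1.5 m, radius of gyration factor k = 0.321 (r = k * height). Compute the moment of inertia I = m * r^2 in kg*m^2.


r = k * height = 0.321 * 1.5 = 0.4815 m
r^2 = 0.4815^2 = 0.231842
I = 98.5 * 0.231842 = 22.836 kg*m^2

22.836 kg*m^2


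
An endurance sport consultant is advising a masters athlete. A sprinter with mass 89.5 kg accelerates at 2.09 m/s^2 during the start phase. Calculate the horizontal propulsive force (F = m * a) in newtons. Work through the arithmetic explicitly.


F = m * a
= 89.5 * 2.09
= 187.06 N

187.06 N


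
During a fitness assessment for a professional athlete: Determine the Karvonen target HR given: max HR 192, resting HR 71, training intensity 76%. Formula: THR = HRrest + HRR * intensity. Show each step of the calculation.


HRR = HRmax - HRrest = 192 - 71 = 121
THR = 71 + 121 * 0.76
= 162.96 bpm

162.96 bpm


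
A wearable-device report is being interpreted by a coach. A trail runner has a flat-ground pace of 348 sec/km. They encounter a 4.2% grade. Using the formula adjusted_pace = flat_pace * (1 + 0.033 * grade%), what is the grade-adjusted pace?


Grade factor = 1 + 0.033 * 4.2 = 1.1386
Adjusted = 348 * 1.1386 = 396.23 sec/km

396.23 s/km


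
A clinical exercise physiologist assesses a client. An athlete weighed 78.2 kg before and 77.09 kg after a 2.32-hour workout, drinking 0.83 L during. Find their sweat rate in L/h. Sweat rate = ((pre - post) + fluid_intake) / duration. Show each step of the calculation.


Body mass change = 1.11 kg
Total sweat loss = 1.11 + 0.83 = 1.94 L
Rate = 1.94 / 2.32 = 0.836 L/h

0.836 L/h


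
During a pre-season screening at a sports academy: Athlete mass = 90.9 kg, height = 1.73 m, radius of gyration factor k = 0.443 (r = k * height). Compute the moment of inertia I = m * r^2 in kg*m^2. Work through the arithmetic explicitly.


r = k * height = 0.443 * 1.73 = 0.76639 m
r^2 = 0.76639^2 = 0.587354
I = 90.9 * 0.587354 = 53.39 kg*m^2

53.39 kg*m^2


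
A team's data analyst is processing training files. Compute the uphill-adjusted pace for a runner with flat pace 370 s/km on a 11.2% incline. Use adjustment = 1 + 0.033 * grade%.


Adjustment factor = 1 + 0.033 * 11.2 = 1.3696
Grade-adjusted pace = 370 * 1.3696 = 506.75 s/km

506.75 s/km


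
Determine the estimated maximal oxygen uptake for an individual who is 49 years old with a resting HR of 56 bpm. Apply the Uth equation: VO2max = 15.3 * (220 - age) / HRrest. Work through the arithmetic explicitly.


HRmax = 220 - 49 = 171
VO2max = 15.3 * (171 / 56)
= 15.3 * 3.0536
= 46.72 mL/kg/min

46.72 mL/kg/min


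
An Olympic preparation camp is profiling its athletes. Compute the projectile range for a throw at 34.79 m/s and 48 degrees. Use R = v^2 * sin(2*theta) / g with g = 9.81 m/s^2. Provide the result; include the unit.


Two times the angle = 96 degrees
sin(96) = 0.994522
R = 1210.3441 * 0.994522 / 9.81 = 122.703 m

122.703 m


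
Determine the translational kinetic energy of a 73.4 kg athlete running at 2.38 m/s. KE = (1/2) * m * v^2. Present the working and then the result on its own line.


KE = 0.5 * m * v^2
= 0.5 * 73.4 * 2.38^2
= 0.5 * 73.4 * 5.6644
= 207.88 J

207.88 J


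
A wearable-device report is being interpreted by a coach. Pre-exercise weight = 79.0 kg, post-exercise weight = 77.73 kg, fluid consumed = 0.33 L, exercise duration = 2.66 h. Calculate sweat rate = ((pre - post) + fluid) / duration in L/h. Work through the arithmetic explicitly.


Weight loss = 79.0 - 77.73 = 1.27 kg (approx L)
Total sweat = 1.27 + 0.33 = 1.6 L
Sweat rate = 1.6 / 2.66 = 0.602 L/h

0.602 L/h
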